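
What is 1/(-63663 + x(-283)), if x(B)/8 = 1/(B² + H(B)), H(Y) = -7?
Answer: -40041/2549130179 ≈ -1.5708e-5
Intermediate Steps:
x(B) = 8/(-7 + B²) (x(B) = 8/(B² - 7) = 8/(-7 + B²))
1/(-63663 + x(-283)) = 1/(-63663 + 8/(-7 + (-283)²)) = 1/(-63663 + 8/(-7 + 80089)) = 1/(-63663 + 8/80082) = 1/(-63663 + 8*(1/80082)) = 1/(-63663 + 4/40041) = 1/(-2549130179/40041) = -40041/2549130179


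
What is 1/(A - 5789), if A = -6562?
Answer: -1/12351 ≈ -8.0965e-5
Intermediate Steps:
1/(A - 5789) = 1/(-6562 - 5789) = 1/(-12351) = -1/12351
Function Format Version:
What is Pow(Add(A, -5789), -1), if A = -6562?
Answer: Rational(-1, 12351) ≈ -8.0965e-5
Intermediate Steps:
Pow(Add(A, -5789), -1) = Pow(Add(-6562, -5789), -1) = Pow(-12351, -1) = Rational(-1, 12351)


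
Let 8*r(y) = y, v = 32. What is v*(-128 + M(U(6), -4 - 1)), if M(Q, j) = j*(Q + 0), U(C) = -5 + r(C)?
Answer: -3416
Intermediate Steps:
r(y) = y/8
U(C) = -5 + C/8
M(Q, j) = Q*j (M(Q, j) = j*Q = Q*j)
v*(-128 + M(U(6), -4 - 1)) = 32*(-128 + (-5 + (⅛)*6)*(-4 - 1)) = 32*(-128 + (-5 + ¾)*(-5)) = 32*(-128 - 17/4*(-5)) = 32*(-128 + 85/4) = 32*(-427/4) = -3416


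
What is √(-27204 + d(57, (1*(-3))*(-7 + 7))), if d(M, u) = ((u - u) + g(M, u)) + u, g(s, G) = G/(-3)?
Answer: 2*I*√6801 ≈ 164.94*I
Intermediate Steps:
g(s, G) = -G/3 (g(s, G) = G*(-⅓) = -G/3)
d(M, u) = 2*u/3 (d(M, u) = ((u - u) - u/3) + u = (0 - u/3) + u = -u/3 + u = 2*u/3)
√(-27204 + d(57, (1*(-3))*(-7 + 7))) = √(-27204 + 2*((1*(-3))*(-7 + 7))/3) = √(-27204 + 2*(-3*0)/3) = √(-27204 + (⅔)*0) = √(-27204 + 0) = √(-27204) = 2*I*√6801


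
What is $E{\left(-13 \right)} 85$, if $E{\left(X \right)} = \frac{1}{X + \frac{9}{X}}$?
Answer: $- \frac{1105}{178} \approx -6.2079$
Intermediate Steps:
$E{\left(-13 \right)} 85 = - \frac{13}{9 + \left(-13\right)^{2}} \cdot 85 = - \frac{13}{9 + 169} \cdot 85 = - \frac{13}{178} \cdot 85 = \left(-13\right) \frac{1}{178} \cdot 85 = \left(- \frac{13}{178}\right) 85 = - \frac{1105}{178}$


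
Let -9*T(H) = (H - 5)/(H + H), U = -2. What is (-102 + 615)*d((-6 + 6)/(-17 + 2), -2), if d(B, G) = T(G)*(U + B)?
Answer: 399/2 ≈ 199.50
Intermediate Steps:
T(H) = -(-5 + H)/(18*H) (T(H) = -(H - 5)/(9*(H + H)) = -(-5 + H)/(9*(2*H)) = -(-5 + H)*1/(2*H)/9 = -(-5 + H)/(18*H))
d(B, G) = (-2 + B)*(5 - G)/(18*G) (d(B, G) = ((5 - G)/(18*G))*(-2 + B) = (-2 + B)*(5 - G)/(18*G))
(-102 + 615)*d((-6 + 6)/(-17 + 2), -2) = (-102 + 615)*(-1/18*(-5 - 2)*(-2 + (-6 + 6)/(-17 + 2))/(-2)) = 513*(-1/18*(-1/2)*(-7)*(-2 + 0/(-15))) = 513*(-1/18*(-1/2)*(-7)*(-2 + 0*(-1/15))) = 513*(-1/18*(-1/2)*(-7)*(-2 + 0)) = 513*(-1/18*(-1/2)*(-7)*(-2)) = 513*(7/18) = 399/2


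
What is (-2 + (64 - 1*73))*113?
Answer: -1243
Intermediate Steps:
(-2 + (64 - 1*73))*113 = (-2 + (64 - 73))*113 = (-2 - 9)*113 = -11*113 = -1243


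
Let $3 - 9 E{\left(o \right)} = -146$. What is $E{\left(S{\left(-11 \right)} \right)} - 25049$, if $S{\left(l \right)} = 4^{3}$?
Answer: $- \frac{225292}{9} \approx -25032.0$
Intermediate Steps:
$S{\left(l \right)} = 64$
$E{\left(o \right)} = \frac{149}{9}$ ($E{\left(o \right)} = \frac{1}{3} - - \frac{146}{9} = \frac{1}{3} + \frac{146}{9} = \frac{149}{9}$)
$E{\left(S{\left(-11 \right)} \right)} - 25049 = \frac{149}{9} - 25049 = - \frac{225292}{9}$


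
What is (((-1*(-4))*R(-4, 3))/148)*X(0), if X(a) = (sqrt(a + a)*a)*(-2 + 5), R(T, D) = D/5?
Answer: 0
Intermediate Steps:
R(T, D) = D/5 (R(T, D) = D*(1/5) = D/5)
X(a) = 3*sqrt(2)*a**(3/2) (X(a) = (sqrt(2*a)*a)*3 = ((sqrt(2)*sqrt(a))*a)*3 = (sqrt(2)*a**(3/2))*3 = 3*sqrt(2)*a**(3/2))
(((-1*(-4))*R(-4, 3))/148)*X(0) = (((-1*(-4))*((1/5)*3))/148)*(3*sqrt(2)*0**(3/2)) = ((4*(3/5))*(1/148))*(3*sqrt(2)*0) = ((12/5)*(1/148))*0 = (3/185)*0 = 0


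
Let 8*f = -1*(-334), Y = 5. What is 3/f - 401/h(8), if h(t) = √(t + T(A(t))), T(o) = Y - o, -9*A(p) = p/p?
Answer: 12/167 - 1203*√118/118 ≈ -110.67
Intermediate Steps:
A(p) = -⅑ (A(p) = -p/(9*p) = -⅑*1 = -⅑)
T(o) = 5 - o
f = 167/4 (f = (-1*(-334))/8 = (⅛)*334 = 167/4 ≈ 41.750)
h(t) = √(46/9 + t) (h(t) = √(t + (5 - 1*(-⅑))) = √(t + (5 + ⅑)) = √(t + 46/9) = √(46/9 + t))
3/f - 401/h(8) = 3/(167/4) - 401*3/√(46 + 9*8) = 3*(4/167) - 401*3/√(46 + 72) = 12/167 - 401*3*√118/118 = 12/167 - 1203*√118/118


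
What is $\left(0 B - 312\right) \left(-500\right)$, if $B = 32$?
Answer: $156000$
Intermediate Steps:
$\left(0 B - 312\right) \left(-500\right) = \left(0 \cdot 32 - 312\right) \left(-500\right) = \left(0 - 312\right) \left(-500\right) = \left(-312\right) \left(-500\right) = 156000$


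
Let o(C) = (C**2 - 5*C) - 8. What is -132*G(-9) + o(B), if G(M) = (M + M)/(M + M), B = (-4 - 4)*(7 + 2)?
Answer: 5404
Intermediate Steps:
B = -72 (B = -8*9 = -72)
G(M) = 1 (G(M) = (2*M)/((2*M)) = (2*M)*(1/(2*M)) = 1)
o(C) = -8 + C**2 - 5*C
-132*G(-9) + o(B) = -132*1 + (-8 + (-72)**2 - 5*(-72)) = -132 + (-8 + 5184 + 360) = -132 + 5536 = 5404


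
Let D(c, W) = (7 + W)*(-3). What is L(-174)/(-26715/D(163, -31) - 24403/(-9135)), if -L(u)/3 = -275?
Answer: -60291000/26920501 ≈ -2.2396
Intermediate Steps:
D(c, W) = -21 - 3*W
L(u) = 825 (L(u) = -3*(-275) = 825)
L(-174)/(-26715/D(163, -31) - 24403/(-9135)) = 825/(-26715/(-21 - 3*(-31)) - 24403/(-9135)) = 825/(-26715/(-21 + 93) - 24403*(-1/9135)) = 825/(-26715/72 + 24403/9135) = 825/(-26715*1/72 + 24403/9135) = 825/(-8905/24 + 24403/9135) = 825/(-26920501/73080) = 825*(-73080/26920501) = -60291000/26920501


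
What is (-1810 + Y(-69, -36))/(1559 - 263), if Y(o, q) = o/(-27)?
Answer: -16267/11664 ≈ -1.3946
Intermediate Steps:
Y(o, q) = -o/27 (Y(o, q) = o*(-1/27) = -o/27)
(-1810 + Y(-69, -36))/(1559 - 263) = (-1810 - 1/27*(-69))/(1559 - 263) = (-1810 + 23/9)/1296 = -16267/9*1/1296 = -16267/11664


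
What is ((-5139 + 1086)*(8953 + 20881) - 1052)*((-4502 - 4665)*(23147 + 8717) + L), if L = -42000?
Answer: 35324972629763152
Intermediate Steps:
((-5139 + 1086)*(8953 + 20881) - 1052)*((-4502 - 4665)*(23147 + 8717) + L) = ((-5139 + 1086)*(8953 + 20881) - 1052)*((-4502 - 4665)*(23147 + 8717) - 42000) = (-4053*29834 - 1052)*(-9167*31864 - 42000) = (-120917202 - 1052)*(-292097288 - 42000) = -120918254*(-292139288) = 35324972629763152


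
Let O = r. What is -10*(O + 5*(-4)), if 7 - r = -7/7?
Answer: 120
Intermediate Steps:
r = 8 (r = 7 - (-7)/7 = 7 - 1*(-1) = 7 + 1 = 8)
O = 8
-10*(O + 5*(-4)) = -10*(8 + 5*(-4)) = -10*(8 - 20) = -10*(-12) = 120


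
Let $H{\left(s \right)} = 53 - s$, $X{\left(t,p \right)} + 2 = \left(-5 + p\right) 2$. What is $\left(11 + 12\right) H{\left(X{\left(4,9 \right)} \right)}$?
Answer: $1081$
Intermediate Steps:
$X{\left(t,p \right)} = -12 + 2 p$ ($X{\left(t,p \right)} = -2 + \left(-5 + p\right) 2 = -2 + \left(-10 + 2 p\right) = -12 + 2 p$)
$\left(11 + 12\right) H{\left(X{\left(4,9 \right)} \right)} = \left(11 + 12\right) \left(53 - \left(-12 + 2 \cdot 9\right)\right) = 23 \left(53 - \left(-12 + 18\right)\right) = 23 \left(53 - 6\right) = 23 \cdot 47 = 1081$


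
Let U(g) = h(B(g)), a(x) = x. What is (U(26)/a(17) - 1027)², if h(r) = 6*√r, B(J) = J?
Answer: 304817617/289 - 12324*√26/17 ≈ 1.0510e+6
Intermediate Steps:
U(g) = 6*√g
(U(26)/a(17) - 1027)² = ((6*√26)/17 - 1027)² = ((6*√26)*(1/17) - 1027)² = (6*√26/17 - 1027)² = (-1027 + 6*√26/17)²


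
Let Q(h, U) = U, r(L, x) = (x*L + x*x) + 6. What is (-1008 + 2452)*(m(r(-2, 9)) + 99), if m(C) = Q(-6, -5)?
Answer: 135736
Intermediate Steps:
r(L, x) = 6 + x² + L*x (r(L, x) = (L*x + x²) + 6 = (x² + L*x) + 6 = 6 + x² + L*x)
m(C) = -5
(-1008 + 2452)*(m(r(-2, 9)) + 99) = (-1008 + 2452)*(-5 + 99) = 1444*94 = 135736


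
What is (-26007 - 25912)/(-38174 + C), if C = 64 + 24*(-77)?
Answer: 51919/39958 ≈ 1.2993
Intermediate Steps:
C = -1784 (C = 64 - 1848 = -1784)
(-26007 - 25912)/(-38174 + C) = (-26007 - 25912)/(-38174 - 1784) = -51919/(-39958) = -51919*(-1/39958) = 51919/39958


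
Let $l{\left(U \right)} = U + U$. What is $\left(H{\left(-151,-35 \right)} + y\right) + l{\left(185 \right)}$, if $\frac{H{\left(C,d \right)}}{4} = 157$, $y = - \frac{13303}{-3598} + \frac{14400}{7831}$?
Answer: $\frac{28275573117}{28175938} \approx 1003.5$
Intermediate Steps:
$y = \frac{155986993}{28175938}$ ($y = \left(-13303\right) \left(- \frac{1}{3598}\right) + 14400 \cdot \frac{1}{7831} = \frac{13303}{3598} + \frac{14400}{7831} = \frac{155986993}{28175938} \approx 5.5362$)
$H{\left(C,d \right)} = 628$ ($H{\left(C,d \right)} = 4 \cdot 157 = 628$)
$l{\left(U \right)} = 2 U$
$\left(H{\left(-151,-35 \right)} + y\right) + l{\left(185 \right)} = \left(628 + \frac{155986993}{28175938}\right) + 2 \cdot 185 = \frac{17850476057}{28175938} + 370 = \frac{28275573117}{28175938}$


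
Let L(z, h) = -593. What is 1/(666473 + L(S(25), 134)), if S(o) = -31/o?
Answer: 1/665880 ≈ 1.5018e-6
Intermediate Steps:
1/(666473 + L(S(25), 134)) = 1/(666473 - 593) = 1/665880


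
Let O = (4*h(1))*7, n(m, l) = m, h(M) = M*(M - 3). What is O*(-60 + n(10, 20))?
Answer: 2800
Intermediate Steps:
h(M) = M*(-3 + M)
O = -56 (O = (4*(1*(-3 + 1)))*7 = (4*(1*(-2)))*7 = (4*(-2))*7 = -8*7 = -56)
O*(-60 + n(10, 20)) = -56*(-60 + 10) = -56*(-50) = 2800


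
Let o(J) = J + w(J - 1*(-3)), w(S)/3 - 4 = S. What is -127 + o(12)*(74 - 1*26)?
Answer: 3185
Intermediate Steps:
w(S) = 12 + 3*S
o(J) = 21 + 4*J (o(J) = J + (12 + 3*(J - 1*(-3))) = J + (12 + 3*(J + 3)) = J + (12 + 3*(3 + J)) = J + (12 + (9 + 3*J)) = J + (21 + 3*J) = 21 + 4*J)
-127 + o(12)*(74 - 1*26) = -127 + (21 + 4*12)*(74 - 1*26) = -127 + (21 + 48)*(74 - 26) = -127 + 69*48 = -127 + 3312 = 3185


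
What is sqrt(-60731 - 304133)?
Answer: 8*I*sqrt(5701) ≈ 604.04*I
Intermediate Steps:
sqrt(-60731 - 304133) = sqrt(-364864) = 8*I*sqrt(5701)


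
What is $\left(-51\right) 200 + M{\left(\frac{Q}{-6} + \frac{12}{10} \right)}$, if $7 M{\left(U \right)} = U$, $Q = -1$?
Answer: $- \frac{2141959}{210} \approx -10200.0$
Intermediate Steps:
$M{\left(U \right)} = \frac{U}{7}$
$\left(-51\right) 200 + M{\left(\frac{Q}{-6} + \frac{12}{10} \right)} = \left(-51\right) 200 + \frac{- \frac{1}{-6} + \frac{12}{10}}{7} = -10200 + \frac{\left(-1\right) \left(- \frac{1}{6}\right) + 12 \cdot \frac{1}{10}}{7} = -10200 + \frac{\frac{1}{6} + \frac{6}{5}}{7} = -10200 + \frac{1}{7} \cdot \frac{41}{30} = -10200 + \frac{41}{210} = - \frac{2141959}{210}$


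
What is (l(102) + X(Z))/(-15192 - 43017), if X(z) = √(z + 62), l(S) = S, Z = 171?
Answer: -34/19403 - √233/58209 ≈ -0.0020145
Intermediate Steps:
X(z) = √(62 + z)
(l(102) + X(Z))/(-15192 - 43017) = (102 + √(62 + 171))/(-15192 - 43017) = (102 + √233)/(-58209) = (102 + √233)*(-1/58209) = -34/19403 - √233/58209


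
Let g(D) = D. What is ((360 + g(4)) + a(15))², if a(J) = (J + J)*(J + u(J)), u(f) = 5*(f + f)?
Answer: 28238596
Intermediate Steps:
u(f) = 10*f (u(f) = 5*(2*f) = 10*f)
a(J) = 22*J² (a(J) = (J + J)*(J + 10*J) = (2*J)*(11*J) = 22*J²)
((360 + g(4)) + a(15))² = ((360 + 4) + 22*15²)² = (364 + 22*225)² = (364 + 4950)² = 5314² = 28238596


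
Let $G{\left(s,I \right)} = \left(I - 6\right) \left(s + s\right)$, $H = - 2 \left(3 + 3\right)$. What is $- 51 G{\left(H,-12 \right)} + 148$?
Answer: $-21884$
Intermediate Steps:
$H = -12$ ($H = \left(-2\right) 6 = -12$)
$G{\left(s,I \right)} = 2 s \left(-6 + I\right)$ ($G{\left(s,I \right)} = \left(-6 + I\right) 2 s = 2 s \left(-6 + I\right)$)
$- 51 G{\left(H,-12 \right)} + 148 = - 51 \cdot 2 \left(-12\right) \left(-6 - 12\right) + 148 = - 51 \cdot 2 \left(-12\right) \left(-18\right) + 148 = \left(-51\right) 432 + 148 = -22032 + 148 = -21884$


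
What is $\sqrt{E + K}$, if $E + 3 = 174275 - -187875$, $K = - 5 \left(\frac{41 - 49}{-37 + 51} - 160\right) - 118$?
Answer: $\frac{\sqrt{17778761}}{7} \approx 602.36$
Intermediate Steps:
$K = \frac{4794}{7}$ ($K = - 5 \left(- \frac{8}{14} - 160\right) - 118 = - 5 \left(\left(-8\right) \frac{1}{14} - 160\right) - 118 = - 5 \left(- \frac{4}{7} - 160\right) - 118 = \left(-5\right) \left(- \frac{1124}{7}\right) - 118 = \frac{5620}{7} - 118 = \frac{4794}{7} \approx 684.86$)
$E = 362147$ ($E = -3 + \left(174275 - -187875\right) = -3 + \left(174275 + 187875\right) = -3 + 362150 = 362147$)
$\sqrt{E + K} = \sqrt{362147 + \frac{4794}{7}} = \sqrt{\frac{2539823}{7}} = \frac{\sqrt{17778761}}{7}$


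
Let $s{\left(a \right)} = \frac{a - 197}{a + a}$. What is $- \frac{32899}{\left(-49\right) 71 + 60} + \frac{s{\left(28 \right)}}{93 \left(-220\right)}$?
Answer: $\frac{37694936051}{3917353440} \approx 9.6226$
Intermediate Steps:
$s{\left(a \right)} = \frac{-197 + a}{2 a}$
$- \frac{32899}{\left(-49\right) 71 + 60} + \frac{s{\left(28 \right)}}{93 \left(-220\right)} = - \frac{32899}{\left(-49\right) 71 + 60} + \frac{\frac{1}{2} \cdot \frac{1}{28} \left(-197 + 28\right)}{93 \left(-220\right)} = - \frac{32899}{-3479 + 60} + \frac{\frac{1}{2} \cdot \frac{1}{28} \left(-169\right)}{-20460} = - \frac{32899}{-3419} - - \frac{169}{1145760} = \left(-32899\right) \left(- \frac{1}{3419}\right) + \frac{169}{1145760} = \frac{32899}{3419} + \frac{169}{1145760} = \frac{37694936051}{3917353440}$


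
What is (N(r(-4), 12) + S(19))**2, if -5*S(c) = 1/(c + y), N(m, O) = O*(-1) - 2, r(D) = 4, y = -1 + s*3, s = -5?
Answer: 44521/225 ≈ 197.87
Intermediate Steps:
y = -16 (y = -1 - 5*3 = -1 - 15 = -16)
N(m, O) = -2 - O (N(m, O) = -O - 2 = -2 - O)
S(c) = -1/(5*(-16 + c)) (S(c) = -1/(5*(c - 16)) = -1/(5*(-16 + c)))
(N(r(-4), 12) + S(19))**2 = ((-2 - 1*12) - 1/(-80 + 5*19))**2 = ((-2 - 12) - 1/(-80 + 95))**2 = (-14 - 1/15)**2 = (-211/15)**2 = 44521/225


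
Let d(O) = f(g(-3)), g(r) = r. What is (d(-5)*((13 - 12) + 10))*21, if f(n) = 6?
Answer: 1386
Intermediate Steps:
d(O) = 6
(d(-5)*((13 - 12) + 10))*21 = (6*((13 - 12) + 10))*21 = (6*(1 + 10))*21 = (6*11)*21 = 66*21 = 1386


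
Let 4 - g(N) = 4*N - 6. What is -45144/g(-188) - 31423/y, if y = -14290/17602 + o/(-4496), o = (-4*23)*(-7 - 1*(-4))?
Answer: 39412510940128/1097057623 ≈ 35926.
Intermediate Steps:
o = 276 (o = -92*(-7 + 4) = -92*(-3) = 276)
y = -8638249/9892324 (y = -14290/17602 + 276/(-4496) = -14290*1/17602 + 276*(-1/4496) = -7145/8801 - 69/1124 = -8638249/9892324 ≈ -0.87323)
g(N) = 10 - 4*N (g(N) = 4 - (4*N - 6) = 4 - (-6 + 4*N) = 4 + (6 - 4*N) = 10 - 4*N)
-45144/g(-188) - 31423/y = -45144/(10 - 4*(-188)) - 31423/(-8638249/9892324) = -45144/(10 + 752) - 31423*(-9892324/8638249) = -45144/762 + 310846497052/8638249 = -45144*1/762 + 310846497052/8638249 = -7524/127 + 310846497052/8638249 = 39412510940128/1097057623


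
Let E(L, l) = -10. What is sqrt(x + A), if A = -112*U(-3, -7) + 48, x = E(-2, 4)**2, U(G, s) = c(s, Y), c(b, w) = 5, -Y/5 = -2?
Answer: 2*I*sqrt(103) ≈ 20.298*I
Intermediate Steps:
Y = 10 (Y = -5*(-2) = 10)
U(G, s) = 5
x = 100 (x = (-10)**2 = 100)
A = -512 (A = -112*5 + 48 = -560 + 48 = -512)
sqrt(x + A) = sqrt(100 - 512) = sqrt(-412) = 2*I*sqrt(103)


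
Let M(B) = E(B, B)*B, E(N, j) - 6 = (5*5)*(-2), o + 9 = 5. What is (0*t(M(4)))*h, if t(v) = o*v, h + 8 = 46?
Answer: 0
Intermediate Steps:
o = -4 (o = -9 + 5 = -4)
E(N, j) = -44 (E(N, j) = 6 + (5*5)*(-2) = 6 + 25*(-2) = 6 - 50 = -44)
M(B) = -44*B
h = 38 (h = -8 + 46 = 38)
t(v) = -4*v
(0*t(M(4)))*h = (0*(-(-176)*4))*38 = (0*(-4*(-176)))*38 = (0*704)*38 = 0*38 = 0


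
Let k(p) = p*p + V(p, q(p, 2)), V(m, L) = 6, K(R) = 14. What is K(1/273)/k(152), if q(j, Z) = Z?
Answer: 7/11555 ≈ 0.00060580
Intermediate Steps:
k(p) = 6 + p² (k(p) = p*p + 6 = p² + 6 = 6 + p²)
K(1/273)/k(152) = 14/(6 + 152²) = 14/(6 + 23104) = 14/23110 = 14*(1/23110) = 7/11555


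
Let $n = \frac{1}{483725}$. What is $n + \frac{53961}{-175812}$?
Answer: $- \frac{8700702971}{28348219900} \approx -0.30692$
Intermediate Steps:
$n = \frac{1}{483725} \approx 2.0673 \cdot 10^{-6}$
$n + \frac{53961}{-175812} = \frac{1}{483725} + \frac{53961}{-175812} = \frac{1}{483725} + 53961 \left(- \frac{1}{175812}\right) = \frac{1}{483725} - \frac{17987}{58604} = - \frac{8700702971}{28348219900}$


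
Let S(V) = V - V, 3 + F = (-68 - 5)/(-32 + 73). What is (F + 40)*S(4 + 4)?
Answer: 0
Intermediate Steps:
F = -196/41 (F = -3 + (-68 - 5)/(-32 + 73) = -3 - 73/41 = -196/41 ≈ -4.7805)
S(V) = 0
(F + 40)*S(4 + 4) = (-196/41 + 40)*0 = (1444/41)*0 = 0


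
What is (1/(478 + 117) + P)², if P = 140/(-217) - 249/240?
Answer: 246106280281/87095814400 ≈ 2.8257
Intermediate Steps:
P = -4173/2480 (P = 140*(-1/217) - 249*1/240 = -20/31 - 83/80 = -4173/2480 ≈ -1.6827)
(1/(478 + 117) + P)² = (1/(478 + 117) - 4173/2480)² = (1/595 - 4173/2480)² = (-496091/295120)² = 246106280281/87095814400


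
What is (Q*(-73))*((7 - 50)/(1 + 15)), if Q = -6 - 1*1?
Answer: -21973/16 ≈ -1373.3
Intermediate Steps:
Q = -7 (Q = -6 - 1 = -7)
(Q*(-73))*((7 - 50)/(1 + 15)) = (-7*(-73))*((7 - 50)/(1 + 15)) = 511*(-43/16) = -21973/16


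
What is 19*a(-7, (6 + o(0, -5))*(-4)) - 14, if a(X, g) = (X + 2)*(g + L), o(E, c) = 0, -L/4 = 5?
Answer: 4166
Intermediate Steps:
L = -20 (L = -4*5 = -20)
a(X, g) = (-20 + g)*(2 + X) (a(X, g) = (X + 2)*(g - 20) = (2 + X)*(-20 + g) = (-20 + g)*(2 + X))
19*a(-7, (6 + o(0, -5))*(-4)) - 14 = 19*(-40 - 20*(-7) + 2*((6 + 0)*(-4)) - 7*(6 + 0)*(-4)) - 14 = 19*(-40 + 140 + 2*(6*(-4)) - 42*(-4)) - 14 = 19*(-40 + 140 + 2*(-24) - 7*(-24)) - 14 = 19*(-40 + 140 - 48 + 168) - 14 = 19*220 - 14 = 4180 - 14 = 4166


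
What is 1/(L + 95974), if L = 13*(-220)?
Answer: 1/93114 ≈ 1.0740e-5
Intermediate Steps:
L = -2860
1/(L + 95974) = 1/(-2860 + 95974) = 1/93114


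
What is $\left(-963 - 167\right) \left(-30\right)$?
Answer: $33900$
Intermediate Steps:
$\left(-963 - 167\right) \left(-30\right) = \left(-1130\right) \left(-30\right) = 33900$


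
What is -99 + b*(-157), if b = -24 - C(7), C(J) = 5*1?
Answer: 4454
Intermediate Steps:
C(J) = 5
b = -29 (b = -24 - 1*5 = -24 - 5 = -29)
-99 + b*(-157) = -99 - 29*(-157) = -99 + 4553 = 4454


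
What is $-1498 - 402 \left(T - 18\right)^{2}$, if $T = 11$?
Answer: $-21196$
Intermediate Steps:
$-1498 - 402 \left(T - 18\right)^{2} = -1498 - 402 \left(11 - 18\right)^{2} = -1498 - 402 \left(-7\right)^{2} = -1498 - 19698 = -21196$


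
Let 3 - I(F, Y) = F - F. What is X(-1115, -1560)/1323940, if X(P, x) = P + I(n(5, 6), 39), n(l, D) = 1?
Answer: -278/330985 ≈ -0.00083992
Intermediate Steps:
I(F, Y) = 3 (I(F, Y) = 3 - (F - F) = 3 - 1*0 = 3 + 0 = 3)
X(P, x) = 3 + P (X(P, x) = P + 3 = 3 + P)
X(-1115, -1560)/1323940 = (3 - 1115)/1323940 = -1112*1/1323940 = -278/330985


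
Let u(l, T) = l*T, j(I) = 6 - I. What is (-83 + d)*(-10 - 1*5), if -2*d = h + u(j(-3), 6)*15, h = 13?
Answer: 14835/2 ≈ 7417.5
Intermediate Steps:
u(l, T) = T*l
d = -823/2 (d = -(13 + (6*(6 - 1*(-3)))*15)/2 = -(13 + (6*(6 + 3))*15)/2 = -(13 + (6*9)*15)/2 = -(13 + 54*15)/2 = -(13 + 810)/2 = -1/2*823 = -823/2 ≈ -411.50)
(-83 + d)*(-10 - 1*5) = (-83 - 823/2)*(-10 - 1*5) = -989*(-10 - 5)/2 = -989/2*(-15) = 14835/2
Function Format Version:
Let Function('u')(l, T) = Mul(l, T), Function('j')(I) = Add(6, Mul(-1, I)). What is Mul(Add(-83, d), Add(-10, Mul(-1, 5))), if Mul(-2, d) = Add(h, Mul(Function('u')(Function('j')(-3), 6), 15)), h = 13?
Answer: Rational(14835, 2) ≈ 7417.5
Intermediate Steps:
Function('u')(l, T) = Mul(T, l)
d = Rational(-823, 2) (d = Mul(Rational(-1, 2), Add(13, Mul(Mul(6, Add(6, Mul(-1, -3))), 15))) = Mul(Rational(-1, 2), Add(13, Mul(Mul(6, Add(6, 3)), 15))) = Mul(Rational(-1, 2), Add(13, Mul(Mul(6, 9), 15))) = Mul(Rational(-1, 2), Add(13, Mul(54, 15))) = Mul(Rational(-1, 2), Add(13, 810)) = Mul(Rational(-1, 2), 823) = Rational(-823, 2) ≈ -411.50)
Mul(Add(-83, d), Add(-10, Mul(-1, 5))) = Mul(Add(-83, Rational(-823, 2)), Add(-10, Mul(-1, 5))) = Mul(Rational(-989, 2), Add(-10, -5)) = Mul(Rational(-989, 2), -15) = Rational(14835, 2)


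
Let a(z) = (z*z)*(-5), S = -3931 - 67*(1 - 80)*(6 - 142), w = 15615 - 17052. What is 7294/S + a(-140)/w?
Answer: 10131408646/148581489 ≈ 68.188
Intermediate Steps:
w = -1437
S = -723779 (S = -3931 - 67*(-79*(-136)) = -3931 - 67*10744 = -3931 - 1*719848 = -3931 - 719848 = -723779)
a(z) = -5*z² (a(z) = z²*(-5) = -5*z²)
7294/S + a(-140)/w = 7294/(-723779) - 5*(-140)²/(-1437) = 7294*(-1/723779) - 5*19600*(-1/1437) = -1042/103397 - 98000*(-1/1437) = -1042/103397 + 98000/1437 = 10131408646/148581489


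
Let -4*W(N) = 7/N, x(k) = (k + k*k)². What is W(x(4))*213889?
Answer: -1497223/1600 ≈ -935.76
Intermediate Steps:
x(k) = (k + k²)²
W(N) = -7/(4*N)
W(x(4))*213889 = -7*1/(16*(1 + 4)²)/4*213889 = -7/(4*(16*5²))*213889 = -7/(4*(16*25))*213889 = -7/4/400*213889 = -7/4*1/400*213889 = -7/1600*213889 = -1497223/1600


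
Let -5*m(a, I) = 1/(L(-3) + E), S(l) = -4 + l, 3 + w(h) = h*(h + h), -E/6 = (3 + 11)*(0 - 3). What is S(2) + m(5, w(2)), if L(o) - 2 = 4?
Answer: -2581/1290 ≈ -2.0008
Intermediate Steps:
E = 252 (E = -6*(3 + 11)*(0 - 3) = -84*(-3) = -6*(-42) = 252)
w(h) = -3 + 2*h**2 (w(h) = -3 + h*(h + h) = -3 + h*(2*h) = -3 + 2*h**2)
L(o) = 6 (L(o) = 2 + 4 = 6)
m(a, I) = -1/1290 (m(a, I) = -1/(5*(6 + 252)) = -1/5/258 = -1/5*1/258 = -1/1290)
S(2) + m(5, w(2)) = (-4 + 2) - 1/1290 = -2 - 1/1290 = -2581/1290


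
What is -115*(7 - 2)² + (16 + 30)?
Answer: -2829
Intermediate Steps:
-115*(7 - 2)² + (16 + 30) = -115*5² + 46 = -115*25 + 46 = -2875 + 46 = -2829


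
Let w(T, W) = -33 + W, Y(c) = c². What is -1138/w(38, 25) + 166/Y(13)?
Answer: 96825/676 ≈ 143.23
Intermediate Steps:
-1138/w(38, 25) + 166/Y(13) = -1138/(-33 + 25) + 166/(13²) = -1138/(-8) + 166/169 = -1138*(-⅛) + 166*(1/169) = 569/4 + 166/169 = 96825/676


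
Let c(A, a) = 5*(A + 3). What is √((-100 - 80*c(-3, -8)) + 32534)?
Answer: √32434 ≈ 180.09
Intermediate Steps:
c(A, a) = 15 + 5*A (c(A, a) = 5*(3 + A) = 15 + 5*A)
√((-100 - 80*c(-3, -8)) + 32534) = √((-100 - 80*(15 + 5*(-3))) + 32534) = √((-100 - 80*(15 - 15)) + 32534) = √((-100 - 80*0) + 32534) = √((-100 + 0) + 32534) = √(-100 + 32534) = √32434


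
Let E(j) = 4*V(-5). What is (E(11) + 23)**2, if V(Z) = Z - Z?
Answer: 529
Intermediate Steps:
V(Z) = 0
E(j) = 0 (E(j) = 4*0 = 0)
(E(11) + 23)**2 = (0 + 23)**2 = 23**2 = 529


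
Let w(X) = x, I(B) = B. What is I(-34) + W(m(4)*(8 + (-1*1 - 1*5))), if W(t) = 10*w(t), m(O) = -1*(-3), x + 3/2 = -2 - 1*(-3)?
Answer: -39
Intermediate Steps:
x = -½ (x = -3/2 + (-2 - 1*(-3)) = -3/2 + (-2 + 3) = -3/2 + 1 = -½ ≈ -0.50000)
m(O) = 3
w(X) = -½
W(t) = -5 (W(t) = 10*(-½) = -5)
I(-34) + W(m(4)*(8 + (-1*1 - 1*5))) = -34 - 5 = -39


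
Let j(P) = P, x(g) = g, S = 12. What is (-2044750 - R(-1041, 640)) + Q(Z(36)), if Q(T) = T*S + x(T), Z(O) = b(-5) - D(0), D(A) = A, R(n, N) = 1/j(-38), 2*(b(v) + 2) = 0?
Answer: -77701487/38 ≈ -2.0448e+6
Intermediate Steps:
b(v) = -2 (b(v) = -2 + (1/2)*0 = -2 + 0 = -2)
R(n, N) = -1/38 (R(n, N) = 1/(-38) = -1/38)
Z(O) = -2 (Z(O) = -2 - 1*0 = -2 + 0 = -2)
Q(T) = 13*T (Q(T) = T*12 + T = 12*T + T = 13*T)
(-2044750 - R(-1041, 640)) + Q(Z(36)) = (-2044750 - 1*(-1/38)) + 13*(-2) = (-2044750 + 1/38) - 26 = -77700499/38 - 26 = -77701487/38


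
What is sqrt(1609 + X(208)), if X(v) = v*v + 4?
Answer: sqrt(44877) ≈ 211.84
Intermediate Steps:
X(v) = 4 + v**2 (X(v) = v**2 + 4 = 4 + v**2)
sqrt(1609 + X(208)) = sqrt(1609 + (4 + 208**2)) = sqrt(1609 + (4 + 43264)) = sqrt(1609 + 43268) = sqrt(44877)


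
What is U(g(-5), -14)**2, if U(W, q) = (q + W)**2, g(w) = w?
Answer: 130321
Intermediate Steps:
U(W, q) = (W + q)**2
U(g(-5), -14)**2 = ((-5 - 14)**2)**2 = ((-19)**2)**2 = 361**2 = 130321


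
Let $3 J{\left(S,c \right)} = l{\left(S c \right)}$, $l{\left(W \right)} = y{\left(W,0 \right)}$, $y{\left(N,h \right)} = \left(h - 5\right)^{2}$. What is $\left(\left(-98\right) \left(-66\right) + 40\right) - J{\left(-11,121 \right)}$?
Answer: $\frac{19499}{3} \approx 6499.7$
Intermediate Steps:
$y{\left(N,h \right)} = \left(-5 + h\right)^{2}$
$l{\left(W \right)} = 25$ ($l{\left(W \right)} = \left(-5 + 0\right)^{2} = \left(-5\right)^{2} = 25$)
$J{\left(S,c \right)} = \frac{25}{3}$ ($J{\left(S,c \right)} = \frac{1}{3} \cdot 25 = \frac{25}{3}$)
$\left(\left(-98\right) \left(-66\right) + 40\right) - J{\left(-11,121 \right)} = \left(\left(-98\right) \left(-66\right) + 40\right) - \frac{25}{3} = \left(6468 + 40\right) - \frac{25}{3} = 6508 - \frac{25}{3} = \frac{19499}{3}$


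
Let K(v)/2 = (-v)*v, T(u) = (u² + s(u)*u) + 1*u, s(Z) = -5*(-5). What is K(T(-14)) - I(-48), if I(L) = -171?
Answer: -56277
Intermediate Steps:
s(Z) = 25
T(u) = u² + 26*u (T(u) = (u² + 25*u) + 1*u = (u² + 25*u) + u = u² + 26*u)
K(v) = -2*v² (K(v) = 2*((-v)*v) = 2*(-v²) = -2*v²)
K(T(-14)) - I(-48) = -2*196*(26 - 14)² - 1*(-171) = -2*(-14*12)² + 171 = -2*(-168)² + 171 = -2*28224 + 171 = -56448 + 171 = -56277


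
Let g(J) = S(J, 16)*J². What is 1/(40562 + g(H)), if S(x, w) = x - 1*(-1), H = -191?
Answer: -1/6890828 ≈ -1.4512e-7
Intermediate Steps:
S(x, w) = 1 + x (S(x, w) = x + 1 = 1 + x)
g(J) = J²*(1 + J) (g(J) = (1 + J)*J² = J²*(1 + J))
1/(40562 + g(H)) = 1/(40562 + (-191)²*(1 - 191)) = 1/(40562 + 36481*(-190)) = 1/(40562 - 6931390) = 1/(-6890828) = -1/6890828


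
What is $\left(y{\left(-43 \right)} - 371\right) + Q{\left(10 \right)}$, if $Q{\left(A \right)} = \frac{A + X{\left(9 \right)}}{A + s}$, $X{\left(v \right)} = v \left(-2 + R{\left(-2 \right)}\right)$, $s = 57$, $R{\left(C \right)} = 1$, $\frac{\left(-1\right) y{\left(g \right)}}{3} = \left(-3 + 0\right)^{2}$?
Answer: $- \frac{26665}{67} \approx -397.98$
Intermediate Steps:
$y{\left(g \right)} = -27$ ($y{\left(g \right)} = - 3 \left(-3 + 0\right)^{2} = - 3 \left(-3\right)^{2} = \left(-3\right) 9 = -27$)
$X{\left(v \right)} = - v$ ($X{\left(v \right)} = v \left(-2 + 1\right) = v \left(-1\right) = - v$)
$Q{\left(A \right)} = \frac{-9 + A}{57 + A}$ ($Q{\left(A \right)} = \frac{A - 9}{A + 57} = \frac{A - 9}{57 + A} = \frac{-9 + A}{57 + A}$)
$\left(y{\left(-43 \right)} - 371\right) + Q{\left(10 \right)} = \left(-27 - 371\right) + \frac{-9 + 10}{57 + 10} = -398 + \frac{1}{67} \cdot 1 = -398 + \frac{1}{67} = - \frac{26665}{67}$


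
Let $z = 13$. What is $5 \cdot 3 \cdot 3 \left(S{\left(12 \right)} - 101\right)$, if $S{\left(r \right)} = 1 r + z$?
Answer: $-3420$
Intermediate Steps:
$S{\left(r \right)} = 13 + r$ ($S{\left(r \right)} = 1 r + 13 = r + 13 = 13 + r$)
$5 \cdot 3 \cdot 3 \left(S{\left(12 \right)} - 101\right) = 5 \cdot 3 \cdot 3 \left(\left(13 + 12\right) - 101\right) = 15 \cdot 3 \left(25 - 101\right) = 45 \left(-76\right) = -3420$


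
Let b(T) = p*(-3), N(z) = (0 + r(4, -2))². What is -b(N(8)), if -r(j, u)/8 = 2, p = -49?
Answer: -147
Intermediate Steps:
r(j, u) = -16 (r(j, u) = -8*2 = -16)
N(z) = 256 (N(z) = (0 - 16)² = (-16)² = 256)
b(T) = 147 (b(T) = -49*(-3) = 147)
-b(N(8)) = -1*147 = -147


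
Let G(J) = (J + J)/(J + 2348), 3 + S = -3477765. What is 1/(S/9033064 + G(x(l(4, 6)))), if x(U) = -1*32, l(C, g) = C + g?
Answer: -653768007/269769587 ≈ -2.4234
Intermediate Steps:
S = -3477768 (S = -3 - 3477765 = -3477768)
x(U) = -32
G(J) = 2*J/(2348 + J) (G(J) = (2*J)/(2348 + J) = 2*J/(2348 + J))
1/(S/9033064 + G(x(l(4, 6)))) = 1/(-3477768/9033064 + 2*(-32)/(2348 - 32)) = 1/(-3477768*1/9033064 + 2*(-32)/2316) = 1/(-434721/1129133 + 2*(-32)*(1/2316)) = 1/(-434721/1129133 - 16/579) = 1/(-269769587/653768007) = -653768007/269769587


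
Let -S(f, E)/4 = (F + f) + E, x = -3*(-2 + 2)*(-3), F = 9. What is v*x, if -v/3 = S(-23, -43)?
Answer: 0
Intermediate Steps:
x = 0 (x = -3*0*(-3) = 0*(-3) = 0)
S(f, E) = -36 - 4*E - 4*f (S(f, E) = -4*((9 + f) + E) = -4*(9 + E + f) = -36 - 4*E - 4*f)
v = -684 (v = -3*(-36 - 4*(-43) - 4*(-23)) = -3*(-36 + 172 + 92) = -3*228 = -684)
v*x = -684*0 = 0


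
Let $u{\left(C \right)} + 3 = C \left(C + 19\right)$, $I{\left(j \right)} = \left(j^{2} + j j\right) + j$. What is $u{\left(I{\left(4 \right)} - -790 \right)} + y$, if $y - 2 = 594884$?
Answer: $1292853$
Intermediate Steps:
$I{\left(j \right)} = j + 2 j^{2}$ ($I{\left(j \right)} = \left(j^{2} + j^{2}\right) + j = 2 j^{2} + j = j + 2 j^{2}$)
$y = 594886$ ($y = 2 + 594884 = 594886$)
$u{\left(C \right)} = -3 + C \left(19 + C\right)$ ($u{\left(C \right)} = -3 + C \left(C + 19\right) = -3 + C \left(19 + C\right)$)
$u{\left(I{\left(4 \right)} - -790 \right)} + y = \left(-3 + \left(4 \left(1 + 2 \cdot 4\right) - -790\right)^{2} + 19 \left(4 \left(1 + 2 \cdot 4\right) - -790\right)\right) + 594886 = \left(-3 + \left(4 \left(1 + 8\right) + 790\right)^{2} + 19 \left(4 \left(1 + 8\right) + 790\right)\right) + 594886 = \left(-3 + \left(4 \cdot 9 + 790\right)^{2} + 19 \left(4 \cdot 9 + 790\right)\right) + 594886 = \left(-3 + \left(36 + 790\right)^{2} + 19 \left(36 + 790\right)\right) + 594886 = \left(-3 + 826^{2} + 19 \cdot 826\right) + 594886 = \left(-3 + 682276 + 15694\right) + 594886 = 697967 + 594886 = 1292853$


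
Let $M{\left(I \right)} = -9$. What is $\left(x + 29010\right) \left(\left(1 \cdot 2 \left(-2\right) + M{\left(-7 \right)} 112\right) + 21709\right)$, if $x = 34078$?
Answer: $1305732336$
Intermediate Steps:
$\left(x + 29010\right) \left(\left(1 \cdot 2 \left(-2\right) + M{\left(-7 \right)} 112\right) + 21709\right) = \left(34078 + 29010\right) \left(\left(1 \cdot 2 \left(-2\right) - 1008\right) + 21709\right) = 63088 \left(\left(2 \left(-2\right) - 1008\right) + 21709\right) = 63088 \left(\left(-4 - 1008\right) + 21709\right) = 63088 \left(-1012 + 21709\right) = 63088 \cdot 20697 = 1305732336$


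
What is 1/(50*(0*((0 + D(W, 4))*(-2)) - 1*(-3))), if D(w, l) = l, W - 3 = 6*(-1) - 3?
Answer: 1/150 ≈ 0.0066667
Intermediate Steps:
W = -6 (W = 3 + (6*(-1) - 3) = 3 + (-6 - 3) = 3 - 9 = -6)
1/(50*(0*((0 + D(W, 4))*(-2)) - 1*(-3))) = 1/(50*(0*((0 + 4)*(-2)) - 1*(-3))) = 1/(50*(0*(4*(-2)) + 3)) = 1/(50*(0*(-8) + 3)) = 1/(50*(0 + 3)) = 1/(50*3) = 1/150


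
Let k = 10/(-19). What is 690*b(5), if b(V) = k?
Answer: -6900/19 ≈ -363.16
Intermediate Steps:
k = -10/19 (k = 10*(-1/19) = -10/19 ≈ -0.52632)
b(V) = -10/19
690*b(5) = 690*(-10/19) = -6900/19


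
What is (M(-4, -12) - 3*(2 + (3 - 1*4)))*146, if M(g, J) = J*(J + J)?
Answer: 41610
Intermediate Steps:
M(g, J) = 2*J² (M(g, J) = J*(2*J) = 2*J²)
(M(-4, -12) - 3*(2 + (3 - 1*4)))*146 = (2*(-12)² - 3*(2 + (3 - 1*4)))*146 = (2*144 - 3*(2 + (3 - 4)))*146 = (288 - 3*(2 - 1))*146 = (288 - 3*1)*146 = (288 - 3)*146 = 285*146 = 41610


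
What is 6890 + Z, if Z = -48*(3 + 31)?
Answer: 5258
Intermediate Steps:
Z = -1632 (Z = -48*34 = -1632)
6890 + Z = 6890 - 1632 = 5258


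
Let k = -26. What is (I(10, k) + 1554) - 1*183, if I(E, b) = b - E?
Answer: 1335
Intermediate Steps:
(I(10, k) + 1554) - 1*183 = ((-26 - 1*10) + 1554) - 1*183 = ((-26 - 10) + 1554) - 183 = (-36 + 1554) - 183 = 1518 - 183 = 1335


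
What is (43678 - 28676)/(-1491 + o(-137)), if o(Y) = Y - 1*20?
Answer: -7501/824 ≈ -9.1031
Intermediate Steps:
o(Y) = -20 + Y (o(Y) = Y - 20 = -20 + Y)
(43678 - 28676)/(-1491 + o(-137)) = (43678 - 28676)/(-1491 + (-20 - 137)) = 15002/(-1491 - 157) = 15002/(-1648) = 15002*(-1/1648) = -7501/824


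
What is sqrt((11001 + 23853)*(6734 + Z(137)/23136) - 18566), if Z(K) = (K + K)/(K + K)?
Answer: sqrt(218094871957889)/964 ≈ 15320.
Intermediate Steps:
Z(K) = 1 (Z(K) = (2*K)/((2*K)) = (2*K)*(1/(2*K)) = 1)
sqrt((11001 + 23853)*(6734 + Z(137)/23136) - 18566) = sqrt((11001 + 23853)*(6734 + 1/23136) - 18566) = sqrt(34854*(6734 + 1*(1/23136)) - 18566) = sqrt(34854*(6734 + 1/23136) - 18566) = sqrt(34854*(155797825/23136) - 18566) = sqrt(905029565425/3856 - 18566) = sqrt(904957974929/3856) = sqrt(218094871957889)/964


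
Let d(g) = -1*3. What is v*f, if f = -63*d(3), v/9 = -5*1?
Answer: -8505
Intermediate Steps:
d(g) = -3
v = -45 (v = 9*(-5*1) = 9*(-5) = -45)
f = 189 (f = -63*(-3) = 189)
v*f = -45*189 = -8505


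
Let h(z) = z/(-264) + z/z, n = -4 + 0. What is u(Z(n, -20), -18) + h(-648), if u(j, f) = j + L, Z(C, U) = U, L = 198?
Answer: 1996/11 ≈ 181.45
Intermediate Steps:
n = -4
u(j, f) = 198 + j (u(j, f) = j + 198 = 198 + j)
h(z) = 1 - z/264 (h(z) = z*(-1/264) + 1 = -z/264 + 1 = 1 - z/264)
u(Z(n, -20), -18) + h(-648) = (198 - 20) + (1 - 1/264*(-648)) = 178 + (1 + 27/11) = 178 + 38/11 = 1996/11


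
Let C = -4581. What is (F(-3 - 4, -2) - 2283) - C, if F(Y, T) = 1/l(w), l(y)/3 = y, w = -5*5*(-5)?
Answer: 861751/375 ≈ 2298.0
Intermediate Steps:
w = 125 (w = -25*(-5) = 125)
l(y) = 3*y
F(Y, T) = 1/375 (F(Y, T) = 1/(3*125) = 1/375)
(F(-3 - 4, -2) - 2283) - C = (1/375 - 2283) - 1*(-4581) = -856124/375 + 4581 = 861751/375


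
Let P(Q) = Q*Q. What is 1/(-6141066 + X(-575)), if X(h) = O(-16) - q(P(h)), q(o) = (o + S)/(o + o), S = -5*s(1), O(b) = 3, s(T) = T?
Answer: -66125/406077823937 ≈ -1.6284e-7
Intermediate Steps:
S = -5 (S = -5*1 = -5)
P(Q) = Q²
q(o) = (-5 + o)/(2*o) (q(o) = (o - 5)/(o + o) = (-5 + o)/((2*o)) = (-5 + o)*(1/(2*o)) = (-5 + o)/(2*o))
X(h) = 3 - (-5 + h²)/(2*h²) (X(h) = 3 - (-5 + h²)/(2*(h²)) = 3 - (-5 + h²)/(2*h²))
1/(-6141066 + X(-575)) = 1/(-6141066 + (5/2 + (5/2)/(-575)²)) = 1/(-6141066 + (5/2 + (5/2)*(1/330625))) = 1/(-6141066 + (5/2 + 1/132250)) = 1/(-6141066 + 165313/66125) = 1/(-406077823937/66125) = -66125/406077823937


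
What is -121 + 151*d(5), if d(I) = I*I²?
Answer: 18754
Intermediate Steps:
d(I) = I³
-121 + 151*d(5) = -121 + 151*5³ = -121 + 151*125 = -121 + 18875 = 18754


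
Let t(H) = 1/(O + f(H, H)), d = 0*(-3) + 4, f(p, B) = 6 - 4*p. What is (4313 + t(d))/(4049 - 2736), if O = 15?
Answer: 21566/6565 ≈ 3.2850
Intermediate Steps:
d = 4 (d = 0 + 4 = 4)
t(H) = 1/(21 - 4*H) (t(H) = 1/(15 + (6 - 4*H)) = 1/(21 - 4*H))
(4313 + t(d))/(4049 - 2736) = (4313 - 1/(-21 + 4*4))/(4049 - 2736) = (4313 - 1/(-21 + 16))/1313 = (4313 - 1/(-5))*(1/1313) = (4313 - 1*(-⅕))*(1/1313) = (4313 + ⅕)*(1/1313) = (21566/5)*(1/1313) = 21566/6565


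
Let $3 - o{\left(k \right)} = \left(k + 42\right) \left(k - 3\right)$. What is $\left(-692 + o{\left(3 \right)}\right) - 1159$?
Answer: $-1848$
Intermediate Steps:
$o{\left(k \right)} = 3 - \left(-3 + k\right) \left(42 + k\right)$ ($o{\left(k \right)} = 3 - \left(k + 42\right) \left(k - 3\right) = 3 - \left(42 + k\right) \left(-3 + k\right) = 3 - \left(-3 + k\right) \left(42 + k\right)$)
$\left(-692 + o{\left(3 \right)}\right) - 1159 = \left(-692 - -3\right) - 1159 = \left(-692 + 3\right) - 1159 = -689 - 1159 = -1848$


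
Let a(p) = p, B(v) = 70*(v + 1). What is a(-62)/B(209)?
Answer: -31/7350 ≈ -0.0042177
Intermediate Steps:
B(v) = 70 + 70*v (B(v) = 70*(1 + v) = 70 + 70*v)
a(-62)/B(209) = -62/(70 + 70*209) = -62/(70 + 14630) = -62/14700 = -62*1/14700 = -31/7350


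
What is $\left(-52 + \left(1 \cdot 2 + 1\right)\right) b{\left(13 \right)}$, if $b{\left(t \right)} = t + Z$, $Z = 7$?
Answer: $-980$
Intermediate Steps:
$b{\left(t \right)} = 7 + t$ ($b{\left(t \right)} = t + 7 = 7 + t$)
$\left(-52 + \left(1 \cdot 2 + 1\right)\right) b{\left(13 \right)} = \left(-52 + \left(1 \cdot 2 + 1\right)\right) \left(7 + 13\right) = \left(-52 + \left(2 + 1\right)\right) 20 = \left(-52 + 3\right) 20 = \left(-49\right) 20 = -980$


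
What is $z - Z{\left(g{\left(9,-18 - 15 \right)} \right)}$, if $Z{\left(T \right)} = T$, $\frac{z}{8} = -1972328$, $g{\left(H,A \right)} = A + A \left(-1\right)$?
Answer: $-15778624$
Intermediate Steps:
$g{\left(H,A \right)} = 0$ ($g{\left(H,A \right)} = A - A = 0$)
$z = -15778624$ ($z = 8 \left(-1972328\right) = -15778624$)
$z - Z{\left(g{\left(9,-18 - 15 \right)} \right)} = -15778624 - 0 = -15778624 + 0 = -15778624$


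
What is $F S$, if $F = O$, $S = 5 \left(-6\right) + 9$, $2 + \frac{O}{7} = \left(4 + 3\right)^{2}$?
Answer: $-6909$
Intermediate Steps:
$O = 329$ ($O = -14 + 7 \left(4 + 3\right)^{2} = -14 + 7 \cdot 7^{2} = -14 + 7 \cdot 49 = -14 + 343 = 329$)
$S = -21$ ($S = -30 + 9 = -21$)
$F = 329$
$F S = 329 \left(-21\right) = -6909$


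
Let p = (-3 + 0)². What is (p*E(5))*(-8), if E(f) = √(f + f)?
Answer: -72*√10 ≈ -227.68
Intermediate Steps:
E(f) = √2*√f (E(f) = √(2*f) = √2*√f)
p = 9 (p = (-3)² = 9)
(p*E(5))*(-8) = (9*(√2*√5))*(-8) = (9*√10)*(-8) = -72*√10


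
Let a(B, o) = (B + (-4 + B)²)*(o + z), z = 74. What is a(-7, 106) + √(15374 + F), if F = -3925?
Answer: 20627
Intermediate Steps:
a(B, o) = (74 + o)*(B + (-4 + B)²) (a(B, o) = (B + (-4 + B)²)*(o + 74) = (B + (-4 + B)²)*(74 + o) = (74 + o)*(B + (-4 + B)²))
a(-7, 106) + √(15374 + F) = (74*(-7) + 74*(-4 - 7)² - 7*106 + 106*(-4 - 7)²) + √(15374 - 3925) = (-518 + 74*(-11)² - 742 + 106*(-11)²) + √11449 = (-518 + 74*121 - 742 + 106*121) + 107 = (-518 + 8954 - 742 + 12826) + 107 = 20520 + 107 = 20627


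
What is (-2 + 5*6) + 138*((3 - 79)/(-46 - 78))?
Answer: 3490/31 ≈ 112.58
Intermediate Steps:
(-2 + 5*6) + 138*((3 - 79)/(-46 - 78)) = (-2 + 30) + 138*(-76/(-124)) = 28 + 138*(-76*(-1/124)) = 28 + 138*(19/31) = 28 + 2622/31 = 3490/31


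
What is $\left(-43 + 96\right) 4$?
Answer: $212$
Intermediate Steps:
$\left(-43 + 96\right) 4 = 53 \cdot 4 = 212$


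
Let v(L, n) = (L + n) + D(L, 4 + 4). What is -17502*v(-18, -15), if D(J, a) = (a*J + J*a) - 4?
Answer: 5688150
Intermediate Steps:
D(J, a) = -4 + 2*J*a (D(J, a) = (J*a + J*a) - 4 = 2*J*a - 4 = -4 + 2*J*a)
v(L, n) = -4 + n + 17*L (v(L, n) = (L + n) + (-4 + 2*L*(4 + 4)) = (L + n) + (-4 + 2*L*8) = (L + n) + (-4 + 16*L) = -4 + n + 17*L)
-17502*v(-18, -15) = -17502*(-4 - 15 + 17*(-18)) = -17502*(-4 - 15 - 306) = -17502*(-325) = 5688150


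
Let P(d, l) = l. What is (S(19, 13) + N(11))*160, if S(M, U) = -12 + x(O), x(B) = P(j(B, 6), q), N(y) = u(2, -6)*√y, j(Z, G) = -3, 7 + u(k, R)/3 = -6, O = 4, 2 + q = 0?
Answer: -2240 - 6240*√11 ≈ -22936.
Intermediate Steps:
q = -2 (q = -2 + 0 = -2)
u(k, R) = -39 (u(k, R) = -21 + 3*(-6) = -21 - 18 = -39)
N(y) = -39*√y
x(B) = -2
S(M, U) = -14 (S(M, U) = -12 - 2 = -14)
(S(19, 13) + N(11))*160 = (-14 - 39*√11)*160 = -2240 - 6240*√11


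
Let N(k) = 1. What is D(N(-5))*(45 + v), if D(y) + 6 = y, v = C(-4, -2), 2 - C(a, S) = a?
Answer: -255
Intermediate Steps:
C(a, S) = 2 - a
v = 6 (v = 2 - 1*(-4) = 2 + 4 = 6)
D(y) = -6 + y
D(N(-5))*(45 + v) = (-6 + 1)*(45 + 6) = -5*51 = -255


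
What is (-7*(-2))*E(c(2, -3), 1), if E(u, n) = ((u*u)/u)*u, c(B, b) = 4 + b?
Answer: 14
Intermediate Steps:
E(u, n) = u² (E(u, n) = (u²/u)*u = u*u = u²)
(-7*(-2))*E(c(2, -3), 1) = (-7*(-2))*(4 - 3)² = 14*1² = 14*1 = 14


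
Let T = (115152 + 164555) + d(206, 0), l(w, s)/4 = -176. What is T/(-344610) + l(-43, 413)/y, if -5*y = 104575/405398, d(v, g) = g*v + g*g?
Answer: 19669182018643/1441503630 ≈ 13645.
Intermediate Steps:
l(w, s) = -704 (l(w, s) = 4*(-176) = -704)
d(v, g) = g² + g*v (d(v, g) = g*v + g² = g² + g*v)
y = -20915/405398 ≈ -0.051591
T = 279707 (T = (115152 + 164555) + 0*(0 + 206) = 279707 + 0*206 = 279707 + 0 = 279707)
T/(-344610) + l(-43, 413)/y = 279707/(-344610) - 704/(-20915/405398) = 279707*(-1/344610) - 704*(-405398/20915) = -279707/344610 + 285400192/20915 = 19669182018643/1441503630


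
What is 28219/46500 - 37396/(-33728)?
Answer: 5424767/3162000 ≈ 1.7156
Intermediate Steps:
28219/46500 - 37396/(-33728) = 28219*(1/46500) - 37396*(-1/33728) = 28219/46500 + 9349/8432 = 5424767/3162000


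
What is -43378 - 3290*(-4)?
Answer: -30218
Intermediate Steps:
-43378 - 3290*(-4) = -43378 + 13160 = -30218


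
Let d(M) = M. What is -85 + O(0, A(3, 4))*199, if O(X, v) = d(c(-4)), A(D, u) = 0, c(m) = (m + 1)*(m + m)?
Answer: 4691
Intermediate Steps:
c(m) = 2*m*(1 + m) (c(m) = (1 + m)*(2*m) = 2*m*(1 + m))
O(X, v) = 24 (O(X, v) = 2*(-4)*(1 - 4) = 2*(-4)*(-3) = 24)
-85 + O(0, A(3, 4))*199 = -85 + 24*199 = -85 + 4776 = 4691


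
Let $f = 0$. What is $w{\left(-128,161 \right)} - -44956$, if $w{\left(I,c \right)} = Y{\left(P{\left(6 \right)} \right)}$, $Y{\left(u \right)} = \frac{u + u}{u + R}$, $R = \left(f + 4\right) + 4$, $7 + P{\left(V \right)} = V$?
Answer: $\frac{314690}{7} \approx 44956.0$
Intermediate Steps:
$P{\left(V \right)} = -7 + V$
$R = 8$ ($R = \left(0 + 4\right) + 4 = 4 + 4 = 8$)
$Y{\left(u \right)} = \frac{2 u}{8 + u}$ ($Y{\left(u \right)} = \frac{u + u}{u + 8} = \frac{2 u}{8 + u}$)
$w{\left(I,c \right)} = - \frac{2}{7}$ ($w{\left(I,c \right)} = \frac{2 \left(-7 + 6\right)}{8 + \left(-7 + 6\right)} = 2 \left(-1\right) \frac{1}{8 - 1} = 2 \left(-1\right) \frac{1}{7} = - \frac{2}{7}$)
$w{\left(-128,161 \right)} - -44956 = - \frac{2}{7} - -44956 = - \frac{2}{7} + 44956 = \frac{314690}{7}$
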